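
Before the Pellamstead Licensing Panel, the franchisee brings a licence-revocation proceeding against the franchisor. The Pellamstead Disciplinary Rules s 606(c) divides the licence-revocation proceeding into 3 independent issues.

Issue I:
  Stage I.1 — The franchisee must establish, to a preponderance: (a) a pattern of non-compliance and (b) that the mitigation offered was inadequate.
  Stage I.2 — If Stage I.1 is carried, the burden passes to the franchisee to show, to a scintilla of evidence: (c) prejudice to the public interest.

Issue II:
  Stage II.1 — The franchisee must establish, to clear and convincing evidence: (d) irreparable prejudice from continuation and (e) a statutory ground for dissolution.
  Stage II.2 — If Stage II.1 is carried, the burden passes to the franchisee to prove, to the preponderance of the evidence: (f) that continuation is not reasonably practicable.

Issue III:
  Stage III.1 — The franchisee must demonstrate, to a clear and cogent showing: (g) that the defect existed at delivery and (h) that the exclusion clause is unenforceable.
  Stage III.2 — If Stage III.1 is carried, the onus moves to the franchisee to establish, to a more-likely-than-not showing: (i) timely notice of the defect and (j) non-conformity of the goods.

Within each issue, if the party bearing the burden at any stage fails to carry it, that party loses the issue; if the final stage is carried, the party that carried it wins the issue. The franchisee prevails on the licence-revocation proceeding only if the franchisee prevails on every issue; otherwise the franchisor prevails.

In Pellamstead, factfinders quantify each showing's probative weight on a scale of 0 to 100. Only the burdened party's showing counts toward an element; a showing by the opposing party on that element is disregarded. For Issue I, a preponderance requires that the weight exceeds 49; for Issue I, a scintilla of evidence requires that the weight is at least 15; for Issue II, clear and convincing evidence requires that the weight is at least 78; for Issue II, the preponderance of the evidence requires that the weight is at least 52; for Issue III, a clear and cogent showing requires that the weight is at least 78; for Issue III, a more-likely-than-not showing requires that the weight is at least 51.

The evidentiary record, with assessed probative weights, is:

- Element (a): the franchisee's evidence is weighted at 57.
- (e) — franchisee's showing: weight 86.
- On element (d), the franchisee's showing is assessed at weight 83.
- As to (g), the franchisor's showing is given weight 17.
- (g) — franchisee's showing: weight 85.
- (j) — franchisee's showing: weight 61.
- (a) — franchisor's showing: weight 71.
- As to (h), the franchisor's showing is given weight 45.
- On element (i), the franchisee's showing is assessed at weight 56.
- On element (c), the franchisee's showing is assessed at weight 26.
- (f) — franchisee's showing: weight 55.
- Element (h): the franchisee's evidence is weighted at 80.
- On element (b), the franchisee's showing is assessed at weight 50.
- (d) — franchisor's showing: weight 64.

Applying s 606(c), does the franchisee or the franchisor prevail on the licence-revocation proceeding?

— Issue I —
At Stage I.1 the franchisee must meet a preponderance (weight exceeds 49): on (a) the weight is 57 (the franchisor's 71 is given no effect), > 49, so (a) meets the standard; on (b) the weight is 50, > 49, so (b) meets the standard.
  All elements met. The franchisee retains the burden for Stage I.2.
At Stage I.2 the franchisee must meet a scintilla of evidence (weight is at least 15): on (c) the weight is 26, ≥ 15, so (c) meets the standard.
  The franchisee carries the last stage.
Every stage carried; the franchisee prevails on this issue.
— Issue II —
Stage II.1 (franchisee, clear and convincing evidence, weight is at least 78): (d) 83 (franchisor's 64 disregarded) ≥ 78 — meets; (e) 86 ≥ 78 — meets.
  All elements met. The franchisee retains the burden for Stage II.2.
Stage II.2 (franchisee, the preponderance of the evidence, weight is at least 52): (f) 55 ≥ 52 — meets.
  Stage II.2 carried; the final stage is satisfied.
All stages carried — the franchisee prevails on this issue.
— Issue III —
Stage III.1 — burden on franchisee; standard: a clear and cogent showing (weight is at least 78).
    (g): 85 (franchisor's 17 disregarded) ≥ 78 [met]
    (h): 80 (franchisor's 45 disregarded) ≥ 78 [met]
  Stage III.1 is satisfied; the franchisee continues to bear the burden.
Stage III.2 — burden on franchisee; standard: a more-likely-than-not showing (weight is at least 51).
    (i): 56 ≥ 51 [met]
    (j): 61 ≥ 51 [met]
  Stage III.2 carried; the final stage is satisfied.
With every stage satisfied, the franchisee prevails on this issue.
Per-issue: Issue I → franchisee; Issue II → franchisee; Issue III → franchisee. The franchisee must prevail on every issue; overall, the franchisee prevails.

franchisee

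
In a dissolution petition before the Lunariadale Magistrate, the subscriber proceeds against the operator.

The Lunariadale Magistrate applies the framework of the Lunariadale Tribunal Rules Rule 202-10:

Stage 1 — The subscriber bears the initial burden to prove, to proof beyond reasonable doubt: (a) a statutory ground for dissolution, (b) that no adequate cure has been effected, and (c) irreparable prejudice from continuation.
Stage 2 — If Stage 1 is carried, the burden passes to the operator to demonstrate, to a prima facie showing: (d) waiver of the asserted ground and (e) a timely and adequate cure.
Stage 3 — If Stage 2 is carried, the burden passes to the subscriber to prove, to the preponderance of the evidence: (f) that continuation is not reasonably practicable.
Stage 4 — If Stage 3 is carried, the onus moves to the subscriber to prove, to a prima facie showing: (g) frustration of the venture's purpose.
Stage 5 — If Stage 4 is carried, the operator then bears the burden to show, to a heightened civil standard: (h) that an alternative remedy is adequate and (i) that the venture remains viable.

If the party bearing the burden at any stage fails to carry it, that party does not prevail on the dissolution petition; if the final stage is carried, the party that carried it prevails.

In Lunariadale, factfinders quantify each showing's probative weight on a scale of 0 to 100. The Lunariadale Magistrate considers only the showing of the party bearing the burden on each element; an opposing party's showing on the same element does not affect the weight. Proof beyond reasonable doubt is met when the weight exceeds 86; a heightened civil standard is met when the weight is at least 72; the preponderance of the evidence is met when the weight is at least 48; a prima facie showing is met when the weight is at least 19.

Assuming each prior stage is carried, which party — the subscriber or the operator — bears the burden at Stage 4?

Stage 4's rule assigns the burden to the subscriber (to a prima facie showing).

subscriber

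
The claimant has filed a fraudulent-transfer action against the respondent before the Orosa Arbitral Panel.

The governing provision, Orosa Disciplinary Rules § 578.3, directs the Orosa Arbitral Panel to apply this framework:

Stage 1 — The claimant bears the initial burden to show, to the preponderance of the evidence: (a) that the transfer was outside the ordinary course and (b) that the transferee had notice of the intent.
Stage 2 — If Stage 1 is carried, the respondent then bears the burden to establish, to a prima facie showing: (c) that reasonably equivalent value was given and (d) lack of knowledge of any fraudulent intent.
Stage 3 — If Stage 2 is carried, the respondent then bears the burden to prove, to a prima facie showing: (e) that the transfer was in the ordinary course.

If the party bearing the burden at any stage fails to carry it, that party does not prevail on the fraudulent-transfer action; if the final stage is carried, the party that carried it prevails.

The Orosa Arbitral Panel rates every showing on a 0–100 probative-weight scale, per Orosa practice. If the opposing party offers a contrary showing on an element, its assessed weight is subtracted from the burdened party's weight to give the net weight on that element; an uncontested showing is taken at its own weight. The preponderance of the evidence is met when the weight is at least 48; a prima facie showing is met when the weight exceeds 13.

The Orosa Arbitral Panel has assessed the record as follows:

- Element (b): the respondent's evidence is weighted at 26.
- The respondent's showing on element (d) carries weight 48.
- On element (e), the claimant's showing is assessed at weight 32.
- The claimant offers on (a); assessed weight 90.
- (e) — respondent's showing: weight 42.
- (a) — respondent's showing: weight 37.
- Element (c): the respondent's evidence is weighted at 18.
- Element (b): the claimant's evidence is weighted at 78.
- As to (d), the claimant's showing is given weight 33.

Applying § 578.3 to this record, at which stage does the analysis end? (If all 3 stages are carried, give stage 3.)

stage 3

Stage 1 (claimant, the preponderance of the evidence, weight is at least 48): (a) net 90−37=53 ≥ 48 — meets; (b) net 78−26=52 ≥ 48 — meets.
  Stage 1 is satisfied; the onus moves to the respondent.
Stage 2 (respondent, a prima facie showing, weight exceeds 13): (c) 18 > 13 — meets; (d) net 48−33=15 > 13 — meets.
  All elements met. The respondent retains the burden for Stage 3.
Stage 3 (respondent, a prima facie showing, weight exceeds 13): (e) net 42−32=10 ≤ 13 — fails.
  The respondent does not carry Stage 3.
The analysis ends at Stage 3; the claimant prevails.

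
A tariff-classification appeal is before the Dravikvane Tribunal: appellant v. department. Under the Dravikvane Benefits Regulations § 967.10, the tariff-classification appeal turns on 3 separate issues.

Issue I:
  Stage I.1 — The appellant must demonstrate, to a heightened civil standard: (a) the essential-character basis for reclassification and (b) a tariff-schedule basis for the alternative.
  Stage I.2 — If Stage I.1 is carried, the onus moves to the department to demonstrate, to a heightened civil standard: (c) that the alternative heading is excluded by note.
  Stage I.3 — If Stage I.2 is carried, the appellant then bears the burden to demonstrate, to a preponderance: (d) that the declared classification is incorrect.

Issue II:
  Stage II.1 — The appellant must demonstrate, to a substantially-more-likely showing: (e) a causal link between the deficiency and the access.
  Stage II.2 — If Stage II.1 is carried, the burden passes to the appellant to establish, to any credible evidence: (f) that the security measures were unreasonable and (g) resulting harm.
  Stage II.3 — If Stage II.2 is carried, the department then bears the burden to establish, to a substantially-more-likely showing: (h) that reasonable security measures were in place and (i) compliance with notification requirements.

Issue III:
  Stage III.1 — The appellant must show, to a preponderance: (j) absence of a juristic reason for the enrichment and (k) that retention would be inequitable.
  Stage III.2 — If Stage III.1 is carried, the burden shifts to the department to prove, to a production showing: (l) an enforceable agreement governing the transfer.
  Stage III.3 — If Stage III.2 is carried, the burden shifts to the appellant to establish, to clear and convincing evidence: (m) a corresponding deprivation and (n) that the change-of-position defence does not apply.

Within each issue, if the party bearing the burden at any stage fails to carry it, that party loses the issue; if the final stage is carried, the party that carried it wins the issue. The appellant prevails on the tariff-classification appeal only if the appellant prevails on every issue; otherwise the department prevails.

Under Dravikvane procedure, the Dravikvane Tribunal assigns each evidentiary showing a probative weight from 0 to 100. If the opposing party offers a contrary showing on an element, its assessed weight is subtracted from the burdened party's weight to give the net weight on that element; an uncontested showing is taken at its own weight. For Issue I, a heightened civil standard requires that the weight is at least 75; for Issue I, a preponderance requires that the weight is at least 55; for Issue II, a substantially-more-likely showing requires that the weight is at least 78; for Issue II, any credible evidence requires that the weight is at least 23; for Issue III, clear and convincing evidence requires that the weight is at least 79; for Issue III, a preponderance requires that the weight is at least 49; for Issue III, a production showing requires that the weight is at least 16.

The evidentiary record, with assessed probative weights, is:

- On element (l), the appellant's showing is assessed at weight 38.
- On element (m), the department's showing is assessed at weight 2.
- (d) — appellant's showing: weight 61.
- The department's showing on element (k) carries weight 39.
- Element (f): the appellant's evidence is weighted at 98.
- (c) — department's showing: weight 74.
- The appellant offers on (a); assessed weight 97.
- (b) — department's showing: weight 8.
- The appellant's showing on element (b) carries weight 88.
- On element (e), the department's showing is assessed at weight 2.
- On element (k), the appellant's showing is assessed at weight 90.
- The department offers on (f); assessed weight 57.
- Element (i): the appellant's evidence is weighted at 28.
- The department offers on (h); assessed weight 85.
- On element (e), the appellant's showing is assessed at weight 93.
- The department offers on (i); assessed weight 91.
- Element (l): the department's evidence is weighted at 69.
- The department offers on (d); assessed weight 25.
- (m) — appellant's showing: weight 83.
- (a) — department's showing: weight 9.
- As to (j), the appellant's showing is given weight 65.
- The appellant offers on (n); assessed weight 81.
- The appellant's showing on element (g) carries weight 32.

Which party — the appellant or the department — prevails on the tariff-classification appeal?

appellant

— Issue I —
Stage I.1 (appellant, a heightened civil standard, weight is at least 75): (a) net 97−9=88 ≥ 75 — meets; (b) net 88−8=80 ≥ 75 — meets.
  Stage I.1 is satisfied; the onus moves to the department.
Stage I.2 (department, a heightened civil standard, weight is at least 75): (c) 74 < 75 — fails.
  Not every element is met, so the department fails to carry Stage I.2.
So the appellant prevails on this issue.
— Issue II —
Stage II.1 — burden on appellant; standard: a substantially-more-likely showing (weight is at least 78).
    (e): 93 − 2 = 91 ≥ 78 [met]
  Stage II.1 carried; the burden remains with the appellant.
Stage II.2 — burden on appellant; standard: any credible evidence (weight is at least 23).
    (f): 98 − 57 = 41 ≥ 23 [met]
    (g): 32 ≥ 23 [met]
  Stage II.2 is satisfied; the onus moves to the department.
Stage II.3 — burden on department; standard: a substantially-more-likely showing (weight is at least 78).
    (h): 85 ≥ 78 [met]
    (i): 91 − 28 = 63 < 78 [not met]
  Stage II.3 not carried; the department fails its burden.
The appellant prevails on this issue.
— Issue III —
Stage III.1 — burden on appellant; standard: a preponderance (weight is at least 49).
    (j): 65 ≥ 49 [met]
    (k): 90 − 39 = 51 ≥ 49 [met]
  All elements met. The burden passes to the department.
Stage III.2 — burden on department; standard: a production showing (weight is at least 16).
    (l): 69 − 38 = 31 ≥ 16 [met]
  Stage III.2 is satisfied; the onus moves to the appellant.
Stage III.3 — burden on appellant; standard: clear and convincing evidence (weight is at least 79).
    (m): 83 − 2 = 81 ≥ 79 [met]
    (n): 81 ≥ 79 [met]
  Stage III.3 carried; the final stage is satisfied.
Every stage carried; the appellant prevails on this issue.
Per-issue: Issue I → appellant; Issue II → appellant; Issue III → appellant. The appellant must prevail on every issue; overall, the appellant prevails.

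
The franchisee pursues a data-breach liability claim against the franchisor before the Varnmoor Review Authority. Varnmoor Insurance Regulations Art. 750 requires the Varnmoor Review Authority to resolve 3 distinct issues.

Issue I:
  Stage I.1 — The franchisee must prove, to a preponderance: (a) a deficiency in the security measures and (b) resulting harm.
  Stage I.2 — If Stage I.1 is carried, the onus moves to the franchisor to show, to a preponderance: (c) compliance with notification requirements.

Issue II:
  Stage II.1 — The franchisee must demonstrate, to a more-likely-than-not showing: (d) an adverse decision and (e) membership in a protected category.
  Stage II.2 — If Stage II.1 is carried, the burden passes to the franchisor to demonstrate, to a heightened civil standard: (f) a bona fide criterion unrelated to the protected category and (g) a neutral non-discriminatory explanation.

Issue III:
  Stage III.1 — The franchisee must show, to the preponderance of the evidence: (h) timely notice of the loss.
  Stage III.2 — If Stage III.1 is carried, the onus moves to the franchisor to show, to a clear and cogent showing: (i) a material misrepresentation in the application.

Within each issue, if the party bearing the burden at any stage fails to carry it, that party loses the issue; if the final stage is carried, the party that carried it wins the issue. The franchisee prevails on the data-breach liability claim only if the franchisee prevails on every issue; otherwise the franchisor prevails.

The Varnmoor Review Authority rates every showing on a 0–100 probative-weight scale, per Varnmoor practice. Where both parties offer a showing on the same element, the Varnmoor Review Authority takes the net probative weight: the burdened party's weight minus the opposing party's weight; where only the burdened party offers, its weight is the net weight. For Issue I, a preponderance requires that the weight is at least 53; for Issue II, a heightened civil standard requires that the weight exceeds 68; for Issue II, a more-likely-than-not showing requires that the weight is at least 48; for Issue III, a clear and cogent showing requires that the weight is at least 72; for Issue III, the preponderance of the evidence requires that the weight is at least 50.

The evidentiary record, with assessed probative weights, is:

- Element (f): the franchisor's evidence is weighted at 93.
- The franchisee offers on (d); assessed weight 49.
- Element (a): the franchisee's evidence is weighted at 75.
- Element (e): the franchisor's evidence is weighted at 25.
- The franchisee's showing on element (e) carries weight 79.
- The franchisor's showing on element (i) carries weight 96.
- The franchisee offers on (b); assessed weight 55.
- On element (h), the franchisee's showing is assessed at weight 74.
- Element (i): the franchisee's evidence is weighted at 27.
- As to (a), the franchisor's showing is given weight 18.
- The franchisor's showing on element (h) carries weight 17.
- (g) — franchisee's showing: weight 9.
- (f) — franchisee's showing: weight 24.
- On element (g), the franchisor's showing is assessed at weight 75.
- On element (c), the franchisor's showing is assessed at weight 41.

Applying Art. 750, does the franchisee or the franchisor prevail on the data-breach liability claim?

— Issue I —
Stage I.1 — burden on franchisee; standard: a preponderance (weight is at least 53).
    (a): 75 − 18 = 57 ≥ 53 [met]
    (b): 55 ≥ 53 [met]
  All elements met. The burden passes to the franchisor.
Stage I.2 — burden on franchisor; standard: a preponderance (weight is at least 53).
    (c): 41 < 53 [not met]
  Not every element is met, so the franchisor fails to carry Stage I.2.
The franchisee prevails on this issue.
— Issue II —
At Stage II.1 the franchisee must meet a more-likely-than-not showing (weight is at least 48): on (d) the weight is 49, ≥ 48, so (d) meets the standard; on (e) the weight is 79 less the opposing 25 gives net 54, ≥ 48, so (e) meets the standard.
  The franchisee carries Stage II.1; the franchisor now bears the burden.
At Stage II.2 the franchisor must meet a heightened civil standard (weight exceeds 68): on (f) the weight is 93 less the opposing 24 gives net 69, > 68, so (f) meets the standard; on (g) the weight is 75 less the opposing 9 gives net 66, which does not exceed 68, so (g) does not meet the standard.
  Stage II.2 not carried; the franchisor fails its burden.
The analysis ends at Stage II.2; the franchisee prevails on this issue.
— Issue III —
At Stage III.1 the franchisee must meet the preponderance of the evidence (weight is at least 50): on (h) the weight is 74 less the opposing 17 gives net 57, which does reach 50, so (h) meets the standard.
  Stage III.1 is satisfied; the onus moves to the franchisor.
At Stage III.2 the franchisor must meet a clear and cogent showing (weight is at least 72): on (i) the weight is 96 less the opposing 27 gives net 69, which does not reach 72, so (i) does not meet the standard.
  Not every element is met, so the franchisor fails to carry Stage III.2.
The analysis ends at Stage III.2; the franchisee prevails on this issue.
Per-issue: Issue I → franchisee; Issue II → franchisee; Issue III → franchisee. The franchisee must prevail on every issue; overall, the franchisee prevails.

franchisee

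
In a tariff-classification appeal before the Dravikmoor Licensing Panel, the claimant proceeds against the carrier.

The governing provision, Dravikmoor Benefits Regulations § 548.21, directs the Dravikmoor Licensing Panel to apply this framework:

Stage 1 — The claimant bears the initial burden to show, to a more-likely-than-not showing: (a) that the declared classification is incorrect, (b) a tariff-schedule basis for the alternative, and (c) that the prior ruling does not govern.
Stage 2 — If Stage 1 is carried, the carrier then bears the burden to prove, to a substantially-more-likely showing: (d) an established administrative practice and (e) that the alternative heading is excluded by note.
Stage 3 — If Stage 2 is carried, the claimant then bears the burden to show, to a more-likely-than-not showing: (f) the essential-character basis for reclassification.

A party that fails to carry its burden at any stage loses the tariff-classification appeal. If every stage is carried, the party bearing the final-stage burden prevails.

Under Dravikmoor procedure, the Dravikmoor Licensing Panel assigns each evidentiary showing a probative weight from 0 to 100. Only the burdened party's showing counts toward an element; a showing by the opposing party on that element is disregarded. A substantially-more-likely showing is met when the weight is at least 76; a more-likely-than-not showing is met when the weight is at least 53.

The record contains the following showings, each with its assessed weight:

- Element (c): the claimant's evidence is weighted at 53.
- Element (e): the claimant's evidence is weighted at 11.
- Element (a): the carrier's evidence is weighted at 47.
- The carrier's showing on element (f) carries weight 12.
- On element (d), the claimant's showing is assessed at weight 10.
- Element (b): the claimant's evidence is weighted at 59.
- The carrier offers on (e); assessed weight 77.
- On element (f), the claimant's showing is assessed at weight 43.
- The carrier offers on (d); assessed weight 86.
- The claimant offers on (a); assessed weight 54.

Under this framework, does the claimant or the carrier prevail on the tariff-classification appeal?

carrier

Stage 1 (claimant, a more-likely-than-not showing, weight is at least 53): (a) 54 (carrier's 47 disregarded) ≥ 53 — meets; (b) 59 ≥ 53 — meets; (c) 53 ≥ 53 — meets.
  Stage 1 carried; the burden shifts to the carrier.
Stage 2 (carrier, a substantially-more-likely showing, weight is at least 76): (d) 86 (claimant's 10 disregarded) ≥ 76 — meets; (e) 77 (claimant's 11 disregarded) ≥ 76 — meets.
  Stage 2 carried; the burden shifts to the claimant.
Stage 3 (claimant, a more-likely-than-not showing, weight is at least 53): (f) 43 (carrier's 12 disregarded) < 53 — fails.
  Not every element is met, so the claimant fails to carry Stage 3.
The analysis ends at Stage 3; the carrier prevails.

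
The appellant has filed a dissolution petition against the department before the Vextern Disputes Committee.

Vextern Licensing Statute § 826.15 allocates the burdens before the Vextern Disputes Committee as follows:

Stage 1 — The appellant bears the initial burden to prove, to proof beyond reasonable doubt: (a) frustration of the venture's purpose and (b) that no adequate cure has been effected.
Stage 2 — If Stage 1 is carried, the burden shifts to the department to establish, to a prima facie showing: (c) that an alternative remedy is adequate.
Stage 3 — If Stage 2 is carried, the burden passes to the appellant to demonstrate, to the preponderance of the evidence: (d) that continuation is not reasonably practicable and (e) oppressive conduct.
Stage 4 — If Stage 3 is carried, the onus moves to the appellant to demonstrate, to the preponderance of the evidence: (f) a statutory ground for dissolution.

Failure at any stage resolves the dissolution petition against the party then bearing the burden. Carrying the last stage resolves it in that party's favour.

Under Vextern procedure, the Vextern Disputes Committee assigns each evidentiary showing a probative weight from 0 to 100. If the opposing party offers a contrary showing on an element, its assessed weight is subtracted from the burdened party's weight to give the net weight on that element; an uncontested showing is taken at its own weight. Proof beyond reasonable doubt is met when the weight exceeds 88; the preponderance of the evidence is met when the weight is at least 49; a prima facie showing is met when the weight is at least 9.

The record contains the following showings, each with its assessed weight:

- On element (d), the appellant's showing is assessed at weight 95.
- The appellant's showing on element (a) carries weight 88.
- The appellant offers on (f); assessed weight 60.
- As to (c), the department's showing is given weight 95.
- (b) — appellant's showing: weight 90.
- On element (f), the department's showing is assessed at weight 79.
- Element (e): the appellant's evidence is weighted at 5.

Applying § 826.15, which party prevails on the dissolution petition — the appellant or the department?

Stage 1 (appellant, proof beyond reasonable doubt, weight exceeds 88): (a) 88 ≤ 88 — fails; (b) 90 > 88 — meets.
  Stage 1 not carried; the appellant fails its burden.
The department prevails.

department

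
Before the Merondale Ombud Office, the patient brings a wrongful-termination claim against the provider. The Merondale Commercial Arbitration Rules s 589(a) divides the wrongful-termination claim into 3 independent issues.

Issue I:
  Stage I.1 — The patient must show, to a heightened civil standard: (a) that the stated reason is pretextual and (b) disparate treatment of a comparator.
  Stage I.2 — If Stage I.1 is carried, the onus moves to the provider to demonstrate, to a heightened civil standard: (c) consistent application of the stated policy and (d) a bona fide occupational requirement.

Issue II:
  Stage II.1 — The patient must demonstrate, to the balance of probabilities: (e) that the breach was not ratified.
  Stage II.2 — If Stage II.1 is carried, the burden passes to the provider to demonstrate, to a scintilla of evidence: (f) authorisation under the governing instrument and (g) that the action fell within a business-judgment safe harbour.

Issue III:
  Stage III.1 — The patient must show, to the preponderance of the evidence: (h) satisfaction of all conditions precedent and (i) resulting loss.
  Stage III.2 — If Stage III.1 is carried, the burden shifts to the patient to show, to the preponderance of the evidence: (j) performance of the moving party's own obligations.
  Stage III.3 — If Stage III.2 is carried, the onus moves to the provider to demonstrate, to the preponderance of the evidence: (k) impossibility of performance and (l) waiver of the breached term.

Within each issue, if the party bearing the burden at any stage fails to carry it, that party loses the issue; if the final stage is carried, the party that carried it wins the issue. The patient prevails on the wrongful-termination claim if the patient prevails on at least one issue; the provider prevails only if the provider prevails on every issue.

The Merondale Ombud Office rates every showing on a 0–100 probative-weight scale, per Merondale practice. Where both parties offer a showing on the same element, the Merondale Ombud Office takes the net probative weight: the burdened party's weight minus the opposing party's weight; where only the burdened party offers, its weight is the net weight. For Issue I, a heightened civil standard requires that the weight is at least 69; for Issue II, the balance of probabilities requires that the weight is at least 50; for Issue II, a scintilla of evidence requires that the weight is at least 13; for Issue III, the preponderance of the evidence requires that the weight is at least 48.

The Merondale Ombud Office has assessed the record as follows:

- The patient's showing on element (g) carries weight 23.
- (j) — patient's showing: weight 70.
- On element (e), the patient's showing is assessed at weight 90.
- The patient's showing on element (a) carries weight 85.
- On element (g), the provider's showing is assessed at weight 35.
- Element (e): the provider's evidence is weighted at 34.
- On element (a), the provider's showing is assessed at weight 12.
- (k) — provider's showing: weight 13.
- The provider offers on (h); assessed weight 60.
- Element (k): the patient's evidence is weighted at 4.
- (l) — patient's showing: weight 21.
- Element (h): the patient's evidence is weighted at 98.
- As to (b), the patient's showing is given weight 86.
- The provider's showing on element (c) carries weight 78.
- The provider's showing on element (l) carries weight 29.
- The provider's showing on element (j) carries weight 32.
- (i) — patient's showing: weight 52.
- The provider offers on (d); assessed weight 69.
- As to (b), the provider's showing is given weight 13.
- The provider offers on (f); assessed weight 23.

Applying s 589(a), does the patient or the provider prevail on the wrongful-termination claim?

— Issue I —
Stage I.1 — burden on patient; standard: a heightened civil standard (weight is at least 69).
    (a): 85 − 12 = 73 ≥ 69 [met]
    (b): 86 − 13 = 73 ≥ 69 [met]
  Stage I.1 is satisfied; the onus moves to the provider.
Stage I.2 — burden on provider; standard: a heightened civil standard (weight is at least 69).
    (c): 78 ≥ 69 [met]
    (d): 69 ≥ 69 [met]
  The provider carries the last stage.
Every stage carried; the provider prevails on this issue.
— Issue II —
Stage II.1 — burden on patient; standard: the balance of probabilities (weight is at least 50).
    (e): 90 − 34 = 56 ≥ 50 [met]
  Stage II.1 is satisfied; the onus moves to the provider.
Stage II.2 — burden on provider; standard: a scintilla of evidence (weight is at least 13).
    (f): 23 ≥ 13 [met]
    (g): 35 − 23 = 12 < 13 [not met]
  The provider does not carry Stage II.2.
So the patient prevails on this issue.
— Issue III —
Stage III.1 — burden on patient; standard: the preponderance of the evidence (weight is at least 48).
    (h): 98 − 60 = 38 < 48 [not met]
    (i): 52 ≥ 48 [met]
  The patient does not carry Stage III.1.
The provider prevails on this issue.
Per-issue: Issue I → provider; Issue II → patient; Issue III → provider. The patient must prevail on at least one issue; overall, the patient prevails.

patient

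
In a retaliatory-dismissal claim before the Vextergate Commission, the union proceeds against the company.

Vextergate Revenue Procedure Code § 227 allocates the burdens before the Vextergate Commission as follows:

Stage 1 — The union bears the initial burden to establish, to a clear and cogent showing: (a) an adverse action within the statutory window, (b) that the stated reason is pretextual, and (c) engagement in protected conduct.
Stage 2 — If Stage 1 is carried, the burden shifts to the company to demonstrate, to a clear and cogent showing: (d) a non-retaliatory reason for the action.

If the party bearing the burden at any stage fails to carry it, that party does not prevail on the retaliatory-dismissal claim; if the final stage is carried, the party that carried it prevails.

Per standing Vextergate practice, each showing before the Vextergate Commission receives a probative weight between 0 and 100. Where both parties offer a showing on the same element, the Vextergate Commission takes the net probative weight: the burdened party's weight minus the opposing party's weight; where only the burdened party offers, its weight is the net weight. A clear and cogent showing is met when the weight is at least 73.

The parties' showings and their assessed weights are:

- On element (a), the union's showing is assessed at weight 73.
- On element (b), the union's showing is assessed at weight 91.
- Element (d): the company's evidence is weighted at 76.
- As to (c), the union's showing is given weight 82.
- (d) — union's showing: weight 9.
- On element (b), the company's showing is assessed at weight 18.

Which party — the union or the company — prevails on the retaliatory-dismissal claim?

Stage 1 — burden on union; standard: a clear and cogent showing (weight is at least 73).
    (a): 73 ≥ 73 [met]
    (b): 91 − 18 = 73 ≥ 73 [met]
    (c): 82 ≥ 73 [met]
  Stage 1 carried; the burden shifts to the company.
Stage 2 — burden on company; standard: a clear and cogent showing (weight is at least 73).
    (d): 76 − 9 = 67 < 73 [not met]
  Not every element is met, so the company fails to carry Stage 2.
So the union prevails.

union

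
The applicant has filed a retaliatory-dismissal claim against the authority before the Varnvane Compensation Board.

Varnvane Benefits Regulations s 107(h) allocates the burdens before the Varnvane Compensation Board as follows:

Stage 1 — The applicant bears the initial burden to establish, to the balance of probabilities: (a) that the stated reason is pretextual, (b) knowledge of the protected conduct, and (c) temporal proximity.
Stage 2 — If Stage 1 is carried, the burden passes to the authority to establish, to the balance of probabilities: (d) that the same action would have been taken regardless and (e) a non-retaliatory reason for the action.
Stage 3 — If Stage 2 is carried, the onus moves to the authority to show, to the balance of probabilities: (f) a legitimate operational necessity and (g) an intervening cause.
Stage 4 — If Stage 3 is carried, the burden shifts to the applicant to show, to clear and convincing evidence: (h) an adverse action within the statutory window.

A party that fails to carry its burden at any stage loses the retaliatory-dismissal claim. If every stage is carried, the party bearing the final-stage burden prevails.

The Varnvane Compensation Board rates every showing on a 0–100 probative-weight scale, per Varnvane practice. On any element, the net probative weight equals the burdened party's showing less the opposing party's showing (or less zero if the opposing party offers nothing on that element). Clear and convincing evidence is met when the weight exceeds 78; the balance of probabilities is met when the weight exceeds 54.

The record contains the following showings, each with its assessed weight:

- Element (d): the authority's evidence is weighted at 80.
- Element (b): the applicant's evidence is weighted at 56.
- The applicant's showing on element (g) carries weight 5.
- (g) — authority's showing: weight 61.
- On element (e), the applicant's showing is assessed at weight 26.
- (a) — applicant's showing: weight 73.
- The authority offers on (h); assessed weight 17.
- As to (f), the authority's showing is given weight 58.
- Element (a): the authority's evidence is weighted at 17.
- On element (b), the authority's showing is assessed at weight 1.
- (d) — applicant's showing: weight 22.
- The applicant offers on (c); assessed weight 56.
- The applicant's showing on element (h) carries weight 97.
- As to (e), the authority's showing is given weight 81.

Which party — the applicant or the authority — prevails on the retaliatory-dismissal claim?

Stage 1 (applicant, the balance of probabilities, weight exceeds 54): (a) net 73−17=56 > 54 — meets; (b) net 56−1=55 > 54 — meets; (c) 56 > 54 — meets.
  Stage 1 carried; the burden shifts to the authority.
Stage 2 (authority, the balance of probabilities, weight exceeds 54): (d) net 80−22=58 > 54 — meets; (e) net 81−26=55 > 54 — meets.
  All elements met. The authority retains the burden for Stage 3.
Stage 3 (authority, the balance of probabilities, weight exceeds 54): (f) 58 > 54 — meets; (g) net 61−5=56 > 54 — meets.
  Stage 3 is satisfied; the onus moves to the applicant.
Stage 4 (applicant, clear and convincing evidence, weight exceeds 78): (h) net 97−17=80 > 78 — meets.
  The applicant carries the last stage.
With every stage satisfied, the applicant prevails.

applicant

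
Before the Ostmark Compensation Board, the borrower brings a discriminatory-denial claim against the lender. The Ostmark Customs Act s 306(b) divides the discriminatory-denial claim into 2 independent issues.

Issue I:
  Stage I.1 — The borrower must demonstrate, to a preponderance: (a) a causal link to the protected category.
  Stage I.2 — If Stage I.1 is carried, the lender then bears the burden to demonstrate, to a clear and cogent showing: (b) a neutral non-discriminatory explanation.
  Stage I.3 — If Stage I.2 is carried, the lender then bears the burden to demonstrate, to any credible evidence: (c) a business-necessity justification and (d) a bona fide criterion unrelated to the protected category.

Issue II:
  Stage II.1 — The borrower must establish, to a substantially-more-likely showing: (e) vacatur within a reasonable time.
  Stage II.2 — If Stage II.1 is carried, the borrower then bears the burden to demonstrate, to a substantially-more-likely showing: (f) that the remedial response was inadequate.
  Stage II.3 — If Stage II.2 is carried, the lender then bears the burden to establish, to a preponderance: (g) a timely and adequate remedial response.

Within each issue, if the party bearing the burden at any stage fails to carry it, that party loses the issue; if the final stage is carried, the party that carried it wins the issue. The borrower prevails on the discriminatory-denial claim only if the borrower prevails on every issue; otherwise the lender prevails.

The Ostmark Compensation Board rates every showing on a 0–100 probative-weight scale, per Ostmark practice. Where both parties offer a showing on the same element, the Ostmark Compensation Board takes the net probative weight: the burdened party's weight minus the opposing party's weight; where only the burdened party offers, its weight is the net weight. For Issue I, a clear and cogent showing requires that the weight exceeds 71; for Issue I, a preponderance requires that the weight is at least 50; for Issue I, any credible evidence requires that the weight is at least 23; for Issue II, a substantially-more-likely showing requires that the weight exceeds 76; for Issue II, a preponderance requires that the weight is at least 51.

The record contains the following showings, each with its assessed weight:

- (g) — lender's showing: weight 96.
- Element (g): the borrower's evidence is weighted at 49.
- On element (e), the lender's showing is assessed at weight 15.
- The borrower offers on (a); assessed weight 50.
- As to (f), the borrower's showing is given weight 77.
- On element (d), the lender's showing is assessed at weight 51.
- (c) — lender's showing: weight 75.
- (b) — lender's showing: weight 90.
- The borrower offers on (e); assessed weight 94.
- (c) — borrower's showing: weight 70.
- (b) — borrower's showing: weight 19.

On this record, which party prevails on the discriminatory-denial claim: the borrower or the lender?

borrower

— Issue I —
Stage I.1 — burden on borrower; standard: a preponderance (weight is at least 50).
    (a): 50 ≥ 50 [met]
  Stage I.1 is satisfied; the onus moves to the lender.
Stage I.2 — burden on lender; standard: a clear and cogent showing (weight exceeds 71).
    (b): 90 − 19 = 71 ≤ 71 [not met]
  Stage I.2 not carried; the lender fails its burden.
So the borrower prevails on this issue.
— Issue II —
At Stage II.1 the borrower must meet a substantially-more-likely showing (weight exceeds 76): on (e) the weight is 94 less the opposing 15 gives net 79, which does exceed 76, so (e) meets the standard.
  Stage II.1 is satisfied; the borrower continues to bear the burden.
At Stage II.2 the borrower must meet a substantially-more-likely showing (weight exceeds 76): on (f) the weight is 77, which does exceed 76, so (f) meets the standard.
  Stage II.2 carried; the burden shifts to the lender.
At Stage II.3 the lender must meet a preponderance (weight is at least 51): on (g) the weight is 96 less the opposing 49 gives net 47, < 51, so (g) does not meet the standard.
  Not every element is met, so the lender fails to carry Stage II.3.
The analysis ends at Stage II.3; the borrower prevails on this issue.
Per-issue: Issue I → borrower; Issue II → borrower. The borrower must prevail on every issue; overall, the borrower prevails.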